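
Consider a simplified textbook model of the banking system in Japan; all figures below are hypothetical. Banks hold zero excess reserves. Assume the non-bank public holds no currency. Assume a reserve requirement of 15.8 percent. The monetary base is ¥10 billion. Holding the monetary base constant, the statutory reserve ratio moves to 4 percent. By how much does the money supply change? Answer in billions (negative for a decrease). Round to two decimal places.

¥186.71 billion

Initially m₁ = 1 / (0.158) ≈ 6.3291, so M₁ = 6.3291 × 10 = 63.291 billion.
After the change m₂ = 1 / (0.04) = 25, so M₂ = 25 × 10 = 250 billion.
ΔM = M₂ − M₁ = 250 − 63.291 = 186.709 billion.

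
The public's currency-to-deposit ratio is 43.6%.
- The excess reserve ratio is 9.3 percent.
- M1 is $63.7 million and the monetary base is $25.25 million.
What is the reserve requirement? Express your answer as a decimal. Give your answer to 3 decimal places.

0.040

Using m = M/MB = 63.7/25.25 ≈ 2.522772. Since m = (1 + c)/(c + rr + e), the denominator satisfies c + rr + e = (1 + c)/m = (1 + 0.436) / 2.522772 ≈ 0.569215.
With c = 0.436 and e = 0.093, the reserve requirement is 0.569215 − 0.436 − 0.093 = 0.040215.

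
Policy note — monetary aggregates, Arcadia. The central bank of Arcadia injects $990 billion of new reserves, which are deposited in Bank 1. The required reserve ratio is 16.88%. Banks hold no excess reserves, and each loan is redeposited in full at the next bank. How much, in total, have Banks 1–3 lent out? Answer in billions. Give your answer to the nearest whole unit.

Bank i lends (1 − rr)^i of the original deposit: Bank 1 lends 990·0.8312 = 822.8880, Bank 2 lends 990·0.8312² ≈ 683.9845, and so on.
Summing a geometric series: total = 990·[0.8312·(1 − 0.8312^3) / (1 − 0.8312)] ≈ 2075.4004 billion.

$2075 billion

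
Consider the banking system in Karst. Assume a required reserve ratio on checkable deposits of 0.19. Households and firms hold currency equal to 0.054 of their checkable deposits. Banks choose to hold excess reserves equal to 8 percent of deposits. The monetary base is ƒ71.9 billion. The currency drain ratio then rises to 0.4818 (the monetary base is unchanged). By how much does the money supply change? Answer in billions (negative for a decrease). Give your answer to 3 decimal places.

-92.182 billion

Initially m₁ = (1 + 0.054) / (0.19 + 0.08 + 0.054) ≈ 3.253086, so M₁ = 3.253086 × 71.9 ≈ 233.8969 billion.
After the change m₂ = (1 + 0.4818) / (0.19 + 0.08 + 0.4818) ≈ 1.971003, so M₂ = 1.971003 × 71.9 ≈ 141.7151 billion.
ΔM = M₂ − M₁ = 141.7151 − 233.8969 = -92.1818 billion.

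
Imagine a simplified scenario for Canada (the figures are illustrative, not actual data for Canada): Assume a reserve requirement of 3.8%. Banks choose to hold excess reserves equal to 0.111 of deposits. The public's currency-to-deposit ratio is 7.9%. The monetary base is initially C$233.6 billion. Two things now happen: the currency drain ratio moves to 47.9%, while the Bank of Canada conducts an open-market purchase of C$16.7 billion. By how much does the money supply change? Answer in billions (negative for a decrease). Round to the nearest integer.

Before: m₁ = (1 + 0.079) / (0.038 + 0.111 + 0.079) ≈ 4.7325, MB₁ = 233.6, so M₁ = 4.7325 × 233.6 = 1105.512 billion.
After: m₂ = (1 + 0.479) / (0.038 + 0.111 + 0.479) ≈ 2.3551, MB₂ = 233.6 + 16.7 = 250.3, so M₂ = 2.3551 × 250.3 ≈ 589.4815 billion.
ΔM = M₂ − M₁ = 589.4815 − 1105.512 = -516.0305 billion.

-516 billion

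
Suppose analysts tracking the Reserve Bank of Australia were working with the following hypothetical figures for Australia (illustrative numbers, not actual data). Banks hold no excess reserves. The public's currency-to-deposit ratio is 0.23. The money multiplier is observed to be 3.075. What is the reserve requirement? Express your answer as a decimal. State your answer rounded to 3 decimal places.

Using m = 3.075. Since m = (1 + c)/(c + rr + e), the denominator satisfies c + rr + e = (1 + c)/m = (1 + 0.23) / 3.075 = 0.400000.
With c = 0.23 and e = 0, the reserve requirement is 0.400000 − 0.23 − 0 = 0.17.

0.170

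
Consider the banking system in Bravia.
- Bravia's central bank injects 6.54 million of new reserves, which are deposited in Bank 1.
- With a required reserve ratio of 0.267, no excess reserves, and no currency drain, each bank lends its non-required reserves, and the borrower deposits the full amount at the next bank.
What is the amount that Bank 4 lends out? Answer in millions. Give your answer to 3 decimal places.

1.888 million

Each bank lends a fraction (1 − rr) = 0.7330 of the deposit it receives, so Bank 4 receives 6.54·0.7330^3 and lends 6.54·0.7330^4 ≈ 1.8880 million.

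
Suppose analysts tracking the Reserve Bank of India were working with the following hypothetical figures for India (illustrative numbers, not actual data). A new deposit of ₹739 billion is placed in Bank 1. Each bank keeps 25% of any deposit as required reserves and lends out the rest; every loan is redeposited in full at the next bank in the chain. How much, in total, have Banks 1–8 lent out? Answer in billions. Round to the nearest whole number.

₹1995 billion

Bank i lends (1 − rr)^i of the original deposit: Bank 1 lends 739·0.7500 = 554.2500, Bank 2 lends 739·0.7500² = 415.6875, and so on.
Summing a geometric series: total = 739·[0.7500·(1 − 0.7500^8) / (1 − 0.7500)] ≈ 1995.0497 billion.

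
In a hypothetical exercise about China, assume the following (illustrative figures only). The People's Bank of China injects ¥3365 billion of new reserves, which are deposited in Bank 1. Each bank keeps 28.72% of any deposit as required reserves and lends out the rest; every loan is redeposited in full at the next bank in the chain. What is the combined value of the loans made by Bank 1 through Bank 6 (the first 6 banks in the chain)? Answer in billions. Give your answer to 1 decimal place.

Bank i lends (1 − rr)^i of the original deposit: Bank 1 lends 3365·0.7128 = 2398.5720, Bank 2 lends 3365·0.7128² ≈ 1709.7021, and so on.
Summing a geometric series: total = 3365·[0.7128·(1 − 0.7128^6) / (1 − 0.7128)] ≈ 7256.1694 billion.

¥7256.2 billion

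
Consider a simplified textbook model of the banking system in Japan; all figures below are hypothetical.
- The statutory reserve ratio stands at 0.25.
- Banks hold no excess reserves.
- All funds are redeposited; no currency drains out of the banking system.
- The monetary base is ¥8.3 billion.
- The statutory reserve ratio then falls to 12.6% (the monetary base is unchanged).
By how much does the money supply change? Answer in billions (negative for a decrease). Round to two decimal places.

¥32.67 billion

Initially m₁ = 1 / (0.25) = 4, so M₁ = 4 × 8.3 = 33.2 billion.
After the change m₂ = 1 / (0.126) ≈ 7.9365, so M₂ = 7.9365 × 8.3 ≈ 65.873 billion.
ΔM = M₂ − M₁ = 65.873 − 33.2 = 32.673 billion.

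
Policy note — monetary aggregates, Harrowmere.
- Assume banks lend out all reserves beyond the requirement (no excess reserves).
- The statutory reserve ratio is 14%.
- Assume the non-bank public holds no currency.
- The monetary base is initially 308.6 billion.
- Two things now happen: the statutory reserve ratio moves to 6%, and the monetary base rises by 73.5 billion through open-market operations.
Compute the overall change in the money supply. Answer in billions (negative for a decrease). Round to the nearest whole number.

4164 billion

Before: m₁ = 1 / (0.14) ≈ 7.1429, MB₁ = 308.6, so M₁ = 7.1429 × 308.6 ≈ 2204.2989 billion.
After: m₂ = 1 / (0.06) ≈ 16.6667, MB₂ = 308.6 + 73.5 = 382.1, so M₂ = 16.6667 × 382.1 ≈ 6368.3461 billion.
ΔM = M₂ − M₁ = 6368.3461 − 2204.2989 = 4164.0472 billion.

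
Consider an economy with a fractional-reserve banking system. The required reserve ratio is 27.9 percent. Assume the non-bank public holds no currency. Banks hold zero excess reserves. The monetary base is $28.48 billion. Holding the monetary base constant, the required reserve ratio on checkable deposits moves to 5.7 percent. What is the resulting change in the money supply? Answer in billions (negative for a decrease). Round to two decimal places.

Initially m₁ = 1 / (0.279) ≈ 3.58423, so M₁ = 3.58423 × 28.48 ≈ 102.0789 billion.
After the change m₂ = 1 / (0.057) ≈ 17.54386, so M₂ = 17.54386 × 28.48 ≈ 499.6491 billion.
ΔM = M₂ − M₁ = 499.6491 − 102.0789 = 397.5702 billion.

$397.57 billion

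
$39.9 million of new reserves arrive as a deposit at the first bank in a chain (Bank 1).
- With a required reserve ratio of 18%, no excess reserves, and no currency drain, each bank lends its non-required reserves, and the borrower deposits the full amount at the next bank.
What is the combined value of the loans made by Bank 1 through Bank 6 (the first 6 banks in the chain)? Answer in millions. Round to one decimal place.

$126.5 million

Bank i lends (1 − rr)^i of the original deposit: Bank 1 lends 39.9·0.8200 = 32.7180, Bank 2 lends 39.9·0.8200² ≈ 26.8288, and so on.
Summing a geometric series: total = 39.9·[0.8200·(1 − 0.8200^6) / (1 − 0.8200)] ≈ 126.5084 million.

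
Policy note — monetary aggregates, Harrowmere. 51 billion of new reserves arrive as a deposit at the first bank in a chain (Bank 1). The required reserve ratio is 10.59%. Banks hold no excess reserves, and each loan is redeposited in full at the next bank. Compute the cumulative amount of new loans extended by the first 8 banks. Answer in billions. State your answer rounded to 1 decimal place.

254.7 billion

Bank i lends (1 − rr)^i of the original deposit: Bank 1 lends 51·0.8941 = 45.5991, Bank 2 lends 51·0.8941² ≈ 40.7702, and so on.
Summing a geometric series: total = 51·[0.8941·(1 − 0.8941^8) / (1 − 0.8941)] ≈ 254.7337 billion.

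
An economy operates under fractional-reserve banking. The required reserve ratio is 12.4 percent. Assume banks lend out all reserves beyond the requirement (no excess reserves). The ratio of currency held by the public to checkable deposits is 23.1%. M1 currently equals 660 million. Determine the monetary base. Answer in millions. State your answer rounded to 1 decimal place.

190.3 million

The money multiplier is m = (1 + c) / (rr + c) = (1 + 0.231) / (0.124 + 0.231) ≈ 3.46761.
MB = M / m = 660 / 3.46761 ≈ 190.3328 million.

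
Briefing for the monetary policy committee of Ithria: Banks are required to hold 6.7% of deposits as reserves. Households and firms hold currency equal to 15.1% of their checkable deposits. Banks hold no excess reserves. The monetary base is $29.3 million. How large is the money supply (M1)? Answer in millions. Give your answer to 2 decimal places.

$154.70 million

The money multiplier is m = (1 + c) / (rr + c) = (1 + 0.151) / (0.067 + 0.151) ≈ 5.27982.
So M = m × MB = 5.27982 × 29.3 ≈ 154.6987 million.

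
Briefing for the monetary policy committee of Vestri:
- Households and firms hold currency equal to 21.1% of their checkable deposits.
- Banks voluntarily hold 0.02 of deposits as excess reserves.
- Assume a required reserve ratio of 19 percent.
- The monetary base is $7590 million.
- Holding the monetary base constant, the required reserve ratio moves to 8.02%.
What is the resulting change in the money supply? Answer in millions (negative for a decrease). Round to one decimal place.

$7703.1 million

Initially m₁ = (1 + 0.211) / (0.19 + 0.02 + 0.211) ≈ 2.876485, so M₁ = 2.876485 × 7590 ≈ 21832.5212 million.
After the change m₂ = (1 + 0.211) / (0.0802 + 0.02 + 0.211) ≈ 3.891388, so M₂ = 3.891388 × 7590 ≈ 29535.6349 million.
ΔM = M₂ − M₁ = 29535.6349 − 21832.5212 = 7703.1137 million.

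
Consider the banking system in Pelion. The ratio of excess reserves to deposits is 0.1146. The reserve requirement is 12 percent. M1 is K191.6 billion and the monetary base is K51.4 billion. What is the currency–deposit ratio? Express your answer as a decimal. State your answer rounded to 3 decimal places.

Using m = M/MB = 191.6/51.4 ≈ 3.727626. From m = (1 + c)/(c + rr + e), rearranging gives 1 + c = m·(c + rr + e), so c·(1 − m) = m·(rr + e) − 1.
Hence c = [m·(rr + e) − 1]/(1 − m) = [3.727626 × (0.12 + 0.1146) − 1] / (1 − 3.727626) ≈ 0.046010.

0.046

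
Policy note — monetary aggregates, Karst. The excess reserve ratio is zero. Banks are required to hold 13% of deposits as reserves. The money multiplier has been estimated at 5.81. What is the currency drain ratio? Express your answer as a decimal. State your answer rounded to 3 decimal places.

Using m = 5.81. From m = (1 + c)/(c + rr + e), rearranging gives 1 + c = m·(c + rr + e), so c·(1 − m) = m·(rr + e) − 1.
Hence c = [m·(rr + e) − 1]/(1 − m) = [5.81 × (0.13 + 0) − 1] / (1 − 5.81) ≈ 0.050873.

0.051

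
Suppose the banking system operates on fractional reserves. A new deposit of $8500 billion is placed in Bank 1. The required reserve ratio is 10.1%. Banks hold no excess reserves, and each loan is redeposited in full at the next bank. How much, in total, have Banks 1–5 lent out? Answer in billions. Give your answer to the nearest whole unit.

Bank i lends (1 − rr)^i of the original deposit: Bank 1 lends 8500·0.8990 = 7641.5000, Bank 2 lends 8500·0.8990² = 6869.7085, and so on.
Summing a geometric series: total = 8500·[0.8990·(1 − 0.8990^5) / (1 − 0.8990)] ≈ 31230.5244 billion.

$31231 billion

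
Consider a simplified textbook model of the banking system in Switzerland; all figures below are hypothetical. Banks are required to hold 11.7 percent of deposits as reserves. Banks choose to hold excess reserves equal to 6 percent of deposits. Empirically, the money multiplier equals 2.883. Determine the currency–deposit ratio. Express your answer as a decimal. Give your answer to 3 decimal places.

0.260

Using m = 2.883. From m = (1 + c)/(c + rr + e), rearranging gives 1 + c = m·(c + rr + e), so c·(1 − m) = m·(rr + e) − 1.
Hence c = [m·(rr + e) − 1]/(1 − m) = [2.883 × (0.117 + 0.06) − 1] / (1 − 2.883) ≈ 0.260069.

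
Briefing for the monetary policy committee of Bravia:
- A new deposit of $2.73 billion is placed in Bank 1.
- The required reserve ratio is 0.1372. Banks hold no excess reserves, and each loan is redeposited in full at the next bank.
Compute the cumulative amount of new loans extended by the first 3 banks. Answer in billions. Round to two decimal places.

Bank i lends (1 − rr)^i of the original deposit: Bank 1 lends 2.73·0.8628 ≈ 2.3554, Bank 2 lends 2.73·0.8628² ≈ 2.0323, and so on.
Summing a geometric series: total = 2.73·[0.8628·(1 − 0.8628^3) / (1 − 0.8628)] ≈ 6.1412 billion.

$6.14 billion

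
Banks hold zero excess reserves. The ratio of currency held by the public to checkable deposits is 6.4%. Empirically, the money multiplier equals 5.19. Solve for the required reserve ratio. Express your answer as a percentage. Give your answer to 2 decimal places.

Using m = 5.19. Since m = (1 + c)/(c + rr + e), the denominator satisfies c + rr + e = (1 + c)/m = (1 + 0.064) / 5.19 ≈ 0.205010.
With c = 0.064 and e = 0, the required reserve ratio is 0.205010 − 0.064 − 0 = 0.14101.

14.10%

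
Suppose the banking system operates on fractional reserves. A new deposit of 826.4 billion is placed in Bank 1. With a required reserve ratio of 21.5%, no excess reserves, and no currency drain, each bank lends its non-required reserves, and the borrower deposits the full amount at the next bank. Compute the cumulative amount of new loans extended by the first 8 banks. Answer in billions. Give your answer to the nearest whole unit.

2582 billion

Bank i lends (1 − rr)^i of the original deposit: Bank 1 lends 826.4·0.7850 = 648.7240, Bank 2 lends 826.4·0.7850² ≈ 509.2483, and so on.
Summing a geometric series: total = 826.4·[0.7850·(1 − 0.7850^8) / (1 − 0.7850)] ≈ 2582.2313 billion.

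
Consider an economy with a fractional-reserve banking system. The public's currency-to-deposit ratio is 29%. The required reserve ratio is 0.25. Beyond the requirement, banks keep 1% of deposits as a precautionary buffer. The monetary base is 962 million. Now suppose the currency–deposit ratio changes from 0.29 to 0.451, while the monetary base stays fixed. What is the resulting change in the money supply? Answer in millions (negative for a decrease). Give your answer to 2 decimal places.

-293.09 million

Initially m₁ = (1 + 0.29) / (0.25 + 0.01 + 0.29) ≈ 2.345455, so M₁ = 2.345455 × 962 ≈ 2256.3277 million.
After the change m₂ = (1 + 0.451) / (0.25 + 0.01 + 0.451) ≈ 2.040788, so M₂ = 2.040788 × 962 ≈ 1963.2381 million.
ΔM = M₂ − M₁ = 1963.2381 − 2256.3277 = -293.0896 million.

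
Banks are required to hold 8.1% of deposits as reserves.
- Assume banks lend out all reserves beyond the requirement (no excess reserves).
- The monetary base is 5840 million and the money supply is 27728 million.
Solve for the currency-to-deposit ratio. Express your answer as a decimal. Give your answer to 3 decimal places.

0.164

Using m = M/MB = 27728/5840 ≈ 4.747945. From m = (1 + c)/(c + rr + e), rearranging gives 1 + c = m·(c + rr + e), so c·(1 − m) = m·(rr + e) − 1.
Hence c = [m·(rr + e) − 1]/(1 − m) = [4.747945 × (0.081 + 0) − 1] / (1 − 4.747945) ≈ 0.164201.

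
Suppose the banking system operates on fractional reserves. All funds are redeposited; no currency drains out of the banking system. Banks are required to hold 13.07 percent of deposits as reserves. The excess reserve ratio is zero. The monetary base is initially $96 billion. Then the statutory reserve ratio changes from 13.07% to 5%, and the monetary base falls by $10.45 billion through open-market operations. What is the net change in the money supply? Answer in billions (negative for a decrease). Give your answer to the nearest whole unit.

Before: m₁ = 1 / (0.1307) ≈ 7.6511, MB₁ = 96, so M₁ = 7.6511 × 96 = 734.5056 billion.
After: m₂ = 1 / (0.05) = 20, MB₂ = 96 − 10.45 = 85.55, so M₂ = 20 × 85.55 = 1711 billion.
ΔM = M₂ − M₁ = 1711 − 734.5056 = 976.4944 billion.

$976 billion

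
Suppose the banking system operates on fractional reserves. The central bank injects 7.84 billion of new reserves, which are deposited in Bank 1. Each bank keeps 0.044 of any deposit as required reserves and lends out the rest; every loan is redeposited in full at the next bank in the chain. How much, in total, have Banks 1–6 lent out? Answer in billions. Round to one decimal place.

Bank i lends (1 − rr)^i of the original deposit: Bank 1 lends 7.84·0.9560 ≈ 7.4950, Bank 2 lends 7.84·0.9560² ≈ 7.1653, and so on.
Summing a geometric series: total = 7.84·[0.9560·(1 − 0.9560^6) / (1 − 0.9560)] ≈ 40.3043 billion.

40.3 billion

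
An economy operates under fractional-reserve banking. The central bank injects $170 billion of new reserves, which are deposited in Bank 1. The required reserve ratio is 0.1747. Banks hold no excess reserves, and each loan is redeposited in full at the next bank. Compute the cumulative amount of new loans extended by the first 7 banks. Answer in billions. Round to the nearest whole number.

$594 billion

Bank i lends (1 − rr)^i of the original deposit: Bank 1 lends 170·0.8253 = 140.3010, Bank 2 lends 170·0.8253² ≈ 115.7904, and so on.
Summing a geometric series: total = 170·[0.8253·(1 − 0.8253^7) / (1 − 0.8253)] ≈ 593.6610 billion.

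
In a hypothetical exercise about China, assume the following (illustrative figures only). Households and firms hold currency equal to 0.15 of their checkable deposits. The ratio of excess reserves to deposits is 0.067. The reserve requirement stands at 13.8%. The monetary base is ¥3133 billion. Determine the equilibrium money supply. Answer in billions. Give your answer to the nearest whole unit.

The money multiplier is m = (1 + c) / (rr + e + c) = (1 + 0.15) / (0.138 + 0.067 + 0.15) ≈ 3.23944.
So M = m × MB = 3.23944 × 3133 ≈ 10149.1655 billion.

¥10149 billion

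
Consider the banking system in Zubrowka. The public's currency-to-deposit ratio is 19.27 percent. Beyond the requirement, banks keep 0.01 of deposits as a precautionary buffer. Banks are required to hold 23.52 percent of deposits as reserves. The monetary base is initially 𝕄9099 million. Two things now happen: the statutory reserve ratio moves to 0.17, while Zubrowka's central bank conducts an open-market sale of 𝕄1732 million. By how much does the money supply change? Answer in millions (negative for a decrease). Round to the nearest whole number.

Before: m₁ = (1 + 0.1927) / (0.2352 + 0.01 + 0.1927) ≈ 2.72368, MB₁ = 9099, so M₁ = 2.72368 × 9099 ≈ 24782.7643 million.
After: m₂ = (1 + 0.1927) / (0.17 + 0.01 + 0.1927) ≈ 3.20016, MB₂ = 9099 − 1732 = 7367, so M₂ = 3.20016 × 7367 ≈ 23575.5787 million.
ΔM = M₂ − M₁ = 23575.5787 − 24782.7643 = -1207.1856 million.

-1207 million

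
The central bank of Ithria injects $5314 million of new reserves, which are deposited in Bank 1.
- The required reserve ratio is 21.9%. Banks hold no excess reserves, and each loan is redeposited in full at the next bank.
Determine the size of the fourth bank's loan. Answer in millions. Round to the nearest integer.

Each bank lends a fraction (1 − rr) = 0.7810 of the deposit it receives, so Bank 4 receives 5314·0.7810^3 and lends 5314·0.7810^4 ≈ 1977.0866 million.

$1977 million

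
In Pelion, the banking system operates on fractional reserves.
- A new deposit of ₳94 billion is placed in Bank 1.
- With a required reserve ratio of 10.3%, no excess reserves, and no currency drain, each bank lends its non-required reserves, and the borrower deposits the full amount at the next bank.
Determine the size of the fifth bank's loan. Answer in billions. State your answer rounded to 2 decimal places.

₳54.59 billion

Each bank lends a fraction (1 − rr) = 0.8970 of the deposit it receives, so Bank 5 receives 94·0.8970^4 and lends 94·0.8970^5 ≈ 54.5871 billion.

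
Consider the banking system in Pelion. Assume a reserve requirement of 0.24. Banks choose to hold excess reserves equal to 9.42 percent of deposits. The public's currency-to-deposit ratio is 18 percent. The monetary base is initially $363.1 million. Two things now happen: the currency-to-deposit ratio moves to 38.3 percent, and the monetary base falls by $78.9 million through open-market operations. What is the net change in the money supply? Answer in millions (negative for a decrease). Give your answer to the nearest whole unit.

-285 million

Before: m₁ = (1 + 0.18) / (0.24 + 0.0942 + 0.18) ≈ 2.2948, MB₁ = 363.1, so M₁ = 2.2948 × 363.1 ≈ 833.2419 million.
After: m₂ = (1 + 0.383) / (0.24 + 0.0942 + 0.383) ≈ 1.9283, MB₂ = 363.1 − 78.9 = 284.2, so M₂ = 1.9283 × 284.2 ≈ 548.0229 million.
ΔM = M₂ − M₁ = 548.0229 − 833.2419 = -285.219 million.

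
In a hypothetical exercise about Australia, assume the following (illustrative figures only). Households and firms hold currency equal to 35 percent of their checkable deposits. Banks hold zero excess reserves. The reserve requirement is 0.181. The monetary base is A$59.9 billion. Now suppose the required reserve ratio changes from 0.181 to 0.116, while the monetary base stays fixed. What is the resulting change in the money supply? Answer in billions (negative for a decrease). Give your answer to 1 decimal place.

A$21.2 billion

Initially m₁ = (1 + 0.35) / (0.181 + 0.35) ≈ 2.5424, so M₁ = 2.5424 × 59.9 ≈ 152.2898 billion.
After the change m₂ = (1 + 0.35) / (0.116 + 0.35) ≈ 2.8970, so M₂ = 2.8970 × 59.9 = 173.5303 billion.
ΔM = M₂ − M₁ = 173.5303 − 152.2898 = 21.2405 billion.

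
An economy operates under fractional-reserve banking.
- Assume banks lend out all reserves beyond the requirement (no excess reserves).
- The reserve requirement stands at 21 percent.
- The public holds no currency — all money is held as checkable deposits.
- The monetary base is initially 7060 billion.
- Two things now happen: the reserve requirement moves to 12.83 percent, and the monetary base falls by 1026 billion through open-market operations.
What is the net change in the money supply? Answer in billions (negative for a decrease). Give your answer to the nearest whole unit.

Before: m₁ = 1 / (0.21) ≈ 4.76190, MB₁ = 7060, so M₁ = 4.76190 × 7060 = 33619.014 billion.
After: m₂ = 1 / (0.1283) ≈ 7.79423, MB₂ = 7060 − 1026 = 6034, so M₂ = 7.79423 × 6034 ≈ 47030.3838 billion.
ΔM = M₂ − M₁ = 47030.3838 − 33619.014 = 13411.3698 billion.

13411 billion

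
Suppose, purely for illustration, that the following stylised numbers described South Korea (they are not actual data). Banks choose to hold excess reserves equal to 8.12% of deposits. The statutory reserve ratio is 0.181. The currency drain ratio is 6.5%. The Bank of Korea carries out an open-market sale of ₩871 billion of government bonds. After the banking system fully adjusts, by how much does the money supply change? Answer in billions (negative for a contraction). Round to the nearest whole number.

-2835 billion

The money multiplier is m = (1 + c) / (rr + e + c) = (1 + 0.065) / (0.181 + 0.0812 + 0.065) ≈ 3.2549.
The sale removes 871 billion of base, so ΔM = m × ΔMB = 3.2549 × (−871) = -2835.0179 billion.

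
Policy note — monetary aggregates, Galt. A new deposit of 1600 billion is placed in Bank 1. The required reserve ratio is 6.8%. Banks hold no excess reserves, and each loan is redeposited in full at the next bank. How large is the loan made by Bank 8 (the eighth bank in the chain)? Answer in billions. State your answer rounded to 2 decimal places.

910.85 billion

Each bank lends a fraction (1 − rr) = 0.9320 of the deposit it receives, so Bank 8 receives 1600·0.9320^7 and lends 1600·0.9320^8 ≈ 910.8509 billion.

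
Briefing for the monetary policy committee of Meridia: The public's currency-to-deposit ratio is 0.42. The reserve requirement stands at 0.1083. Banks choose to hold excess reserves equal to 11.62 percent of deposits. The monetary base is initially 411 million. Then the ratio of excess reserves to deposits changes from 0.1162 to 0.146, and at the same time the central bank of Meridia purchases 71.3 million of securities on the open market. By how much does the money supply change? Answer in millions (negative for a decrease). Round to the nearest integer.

Before: m₁ = (1 + 0.42) / (0.1083 + 0.1162 + 0.42) ≈ 2.2033, MB₁ = 411, so M₁ = 2.2033 × 411 = 905.5563 million.
After: m₂ = (1 + 0.42) / (0.1083 + 0.146 + 0.42) ≈ 2.1059, MB₂ = 411 + 71.3 = 482.3, so M₂ = 2.1059 × 482.3 ≈ 1015.6756 million.
ΔM = M₂ − M₁ = 1015.6756 − 905.5563 = 110.1193 million.

110 million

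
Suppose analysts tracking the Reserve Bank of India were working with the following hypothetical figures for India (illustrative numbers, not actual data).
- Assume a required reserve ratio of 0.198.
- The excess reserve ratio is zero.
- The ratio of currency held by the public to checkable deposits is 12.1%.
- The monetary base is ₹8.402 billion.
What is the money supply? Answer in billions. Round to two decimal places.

₹29.53 billion

The money multiplier is m = (1 + c) / (rr + c) = (1 + 0.121) / (0.198 + 0.121) ≈ 3.5141.
So M = m × MB = 3.5141 × 8.402 ≈ 29.5255 billion.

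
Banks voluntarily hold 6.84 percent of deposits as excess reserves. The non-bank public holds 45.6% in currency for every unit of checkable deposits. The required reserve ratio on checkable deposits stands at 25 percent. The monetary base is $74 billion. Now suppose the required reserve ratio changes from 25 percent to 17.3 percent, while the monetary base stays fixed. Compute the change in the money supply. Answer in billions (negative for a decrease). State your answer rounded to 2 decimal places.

$15.36 billion

Initially m₁ = (1 + 0.456) / (0.25 + 0.0684 + 0.456) ≈ 1.88017, so M₁ = 1.88017 × 74 ≈ 139.1326 billion.
After the change m₂ = (1 + 0.456) / (0.173 + 0.0684 + 0.456) ≈ 2.08775, so M₂ = 2.08775 × 74 = 154.4935 billion.
ΔM = M₂ − M₁ = 154.4935 − 139.1326 = 15.3609 billion.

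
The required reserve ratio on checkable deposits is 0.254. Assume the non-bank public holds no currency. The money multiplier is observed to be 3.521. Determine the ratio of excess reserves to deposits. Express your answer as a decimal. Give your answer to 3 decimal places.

Using m = 3.521. Since m = (1 + c)/(c + rr + e), the denominator satisfies c + rr + e = (1 + c)/m = (1 + 0) / 3.521 ≈ 0.284010.
With c = 0 and rr = 0.254, the ratio of excess reserves to deposits is 0.284010 − 0 − 0.254 = 0.03001.

0.030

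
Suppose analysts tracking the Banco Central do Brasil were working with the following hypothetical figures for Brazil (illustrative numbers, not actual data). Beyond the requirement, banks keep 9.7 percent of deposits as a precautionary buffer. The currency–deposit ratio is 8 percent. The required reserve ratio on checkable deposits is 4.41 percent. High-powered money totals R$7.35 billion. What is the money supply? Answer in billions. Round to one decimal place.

R$35.9 billion

The money multiplier is m = (1 + c) / (rr + e + c) = (1 + 0.08) / (0.0441 + 0.097 + 0.08) ≈ 4.8847.
So M = m × MB = 4.8847 × 7.35 ≈ 35.9025 billion.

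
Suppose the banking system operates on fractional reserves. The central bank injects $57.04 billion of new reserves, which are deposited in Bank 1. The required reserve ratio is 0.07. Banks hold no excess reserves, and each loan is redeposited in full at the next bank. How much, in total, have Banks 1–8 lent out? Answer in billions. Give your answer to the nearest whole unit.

Bank i lends (1 − rr)^i of the original deposit: Bank 1 lends 57.04·0.9300 = 53.0472, Bank 2 lends 57.04·0.9300² ≈ 49.3339, and so on.
Summing a geometric series: total = 57.04·[0.9300·(1 − 0.9300^8) / (1 − 0.9300)] ≈ 333.7565 billion.

$334 billion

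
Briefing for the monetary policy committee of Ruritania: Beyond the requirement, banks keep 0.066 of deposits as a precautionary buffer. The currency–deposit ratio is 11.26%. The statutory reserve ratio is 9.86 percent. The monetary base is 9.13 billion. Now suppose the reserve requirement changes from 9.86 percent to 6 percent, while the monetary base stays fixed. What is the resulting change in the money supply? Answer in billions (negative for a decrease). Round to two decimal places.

5.93 billion

Initially m₁ = (1 + 0.1126) / (0.0986 + 0.066 + 0.1126) ≈ 4.0137, so M₁ = 4.0137 × 9.13 ≈ 36.6451 billion.
After the change m₂ = (1 + 0.1126) / (0.06 + 0.066 + 0.1126) ≈ 4.6630, so M₂ = 4.6630 × 9.13 ≈ 42.5732 billion.
ΔM = M₂ − M₁ = 42.5732 − 36.6451 = 5.9281 billion.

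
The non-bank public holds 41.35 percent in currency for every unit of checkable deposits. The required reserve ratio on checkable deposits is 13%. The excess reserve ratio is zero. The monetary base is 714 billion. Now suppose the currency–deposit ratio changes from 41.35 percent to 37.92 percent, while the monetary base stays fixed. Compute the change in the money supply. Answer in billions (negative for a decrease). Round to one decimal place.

77.0 billion

Initially m₁ = (1 + 0.4135) / (0.13 + 0.4135) ≈ 2.60074, so M₁ = 2.60074 × 714 ≈ 1856.9284 billion.
After the change m₂ = (1 + 0.3792) / (0.13 + 0.3792) ≈ 2.70856, so M₂ = 2.70856 × 714 ≈ 1933.9118 billion.
ΔM = M₂ − M₁ = 1933.9118 − 1856.9284 = 76.9834 billion.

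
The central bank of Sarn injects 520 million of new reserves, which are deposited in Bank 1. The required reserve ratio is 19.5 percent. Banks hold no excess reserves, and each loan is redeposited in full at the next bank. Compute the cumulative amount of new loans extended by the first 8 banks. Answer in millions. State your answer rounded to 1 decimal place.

Bank i lends (1 − rr)^i of the original deposit: Bank 1 lends 520·0.8050 = 418.6000, Bank 2 lends 520·0.8050² = 336.9730, and so on.
Summing a geometric series: total = 520·[0.8050·(1 − 0.8050^8) / (1 − 0.8050)] ≈ 1768.1093 million.

1768.1 million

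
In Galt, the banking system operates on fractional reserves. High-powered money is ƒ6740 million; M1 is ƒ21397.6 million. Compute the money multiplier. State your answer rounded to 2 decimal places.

3.17

The money multiplier is m = M / MB = 21397.6 / 6740 ≈ 3.17472.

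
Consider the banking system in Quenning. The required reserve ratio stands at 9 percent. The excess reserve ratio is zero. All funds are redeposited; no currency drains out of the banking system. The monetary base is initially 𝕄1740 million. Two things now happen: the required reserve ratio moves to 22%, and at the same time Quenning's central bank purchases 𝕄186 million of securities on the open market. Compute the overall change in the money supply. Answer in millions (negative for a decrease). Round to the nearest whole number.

Before: m₁ = 1 / (0.09) ≈ 11.11111, MB₁ = 1740, so M₁ = 11.11111 × 1740 = 19333.3314 million.
After: m₂ = 1 / (0.22) ≈ 4.54545, MB₂ = 1740 + 186 = 1926, so M₂ = 4.54545 × 1926 = 8754.5367 million.
ΔM = M₂ − M₁ = 8754.5367 − 19333.3314 = -10578.7947 million.

-10579 million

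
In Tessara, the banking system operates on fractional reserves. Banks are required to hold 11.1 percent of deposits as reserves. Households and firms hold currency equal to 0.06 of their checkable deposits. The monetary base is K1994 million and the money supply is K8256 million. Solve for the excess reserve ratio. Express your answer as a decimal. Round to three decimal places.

Using m = M/MB = 8256/1994 ≈ 4.140421. Since m = (1 + c)/(c + rr + e), the denominator satisfies c + rr + e = (1 + c)/m = (1 + 0.06) / 4.140421 ≈ 0.256013.
With c = 0.06 and rr = 0.111, the excess reserve ratio is 0.256013 − 0.06 − 0.111 = 0.085013.

0.085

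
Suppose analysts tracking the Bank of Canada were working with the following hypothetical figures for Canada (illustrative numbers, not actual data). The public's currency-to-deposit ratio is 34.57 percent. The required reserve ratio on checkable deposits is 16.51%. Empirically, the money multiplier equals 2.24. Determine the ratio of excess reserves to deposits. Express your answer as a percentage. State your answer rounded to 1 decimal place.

Using m = 2.24. Since m = (1 + c)/(c + rr + e), the denominator satisfies c + rr + e = (1 + c)/m = (1 + 0.3457) / 2.24 ≈ 0.600759.
With c = 0.3457 and rr = 0.1651, the ratio of excess reserves to deposits is 0.600759 − 0.3457 − 0.1651 = 0.089959.

9.0%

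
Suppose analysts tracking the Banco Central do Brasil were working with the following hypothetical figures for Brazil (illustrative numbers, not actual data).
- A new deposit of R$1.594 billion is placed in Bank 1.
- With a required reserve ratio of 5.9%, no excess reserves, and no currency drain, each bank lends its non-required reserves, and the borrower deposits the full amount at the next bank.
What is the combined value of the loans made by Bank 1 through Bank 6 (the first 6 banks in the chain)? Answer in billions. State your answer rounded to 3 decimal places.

R$7.772 billion

Bank i lends (1 − rr)^i of the original deposit: Bank 1 lends 1.594·0.9410 ≈ 1.5000, Bank 2 lends 1.594·0.9410² ≈ 1.4115, and so on.
Summing a geometric series: total = 1.594·[0.9410·(1 − 0.9410^6) / (1 − 0.9410)] ≈ 7.7722 billion.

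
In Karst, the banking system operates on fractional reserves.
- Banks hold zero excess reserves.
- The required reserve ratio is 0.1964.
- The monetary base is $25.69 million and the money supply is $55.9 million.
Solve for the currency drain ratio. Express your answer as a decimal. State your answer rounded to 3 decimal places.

Using m = M/MB = 55.9/25.69 ≈ 2.175944. From m = (1 + c)/(c + rr + e), rearranging gives 1 + c = m·(c + rr + e), so c·(1 − m) = m·(rr + e) − 1.
Hence c = [m·(rr + e) − 1]/(1 − m) = [2.175944 × (0.1964 + 0) − 1] / (1 − 2.175944) ≈ 0.486966.

0.487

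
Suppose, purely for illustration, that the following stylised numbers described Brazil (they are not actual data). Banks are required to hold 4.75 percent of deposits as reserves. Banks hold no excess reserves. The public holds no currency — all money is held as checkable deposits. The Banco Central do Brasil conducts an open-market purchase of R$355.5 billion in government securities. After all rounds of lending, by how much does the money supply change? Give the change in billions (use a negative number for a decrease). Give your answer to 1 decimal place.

The simple money multiplier is m = 1/rr = 1/0.0475 ≈ 21.05263.
An open-market purchase increases the monetary base by 355.5 billion, so ΔM = m × ΔMB = 21.05263 × 355.5 ≈ 7484.21 billion.

R$7484.2 billion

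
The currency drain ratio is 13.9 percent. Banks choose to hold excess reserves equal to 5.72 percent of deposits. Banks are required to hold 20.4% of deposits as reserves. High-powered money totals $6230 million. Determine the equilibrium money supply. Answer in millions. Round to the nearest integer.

$17731 million

The money multiplier is m = (1 + c) / (rr + e + c) = (1 + 0.139) / (0.204 + 0.0572 + 0.139) ≈ 2.84608.
So M = m × MB = 2.84608 × 6230 = 17731.0784 million.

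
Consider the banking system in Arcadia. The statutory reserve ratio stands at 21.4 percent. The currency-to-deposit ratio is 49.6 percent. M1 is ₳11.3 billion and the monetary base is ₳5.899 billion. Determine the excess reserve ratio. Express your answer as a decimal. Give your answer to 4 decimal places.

0.0710

Using m = M/MB = 11.3/5.899 ≈ 1.915579. Since m = (1 + c)/(c + rr + e), the denominator satisfies c + rr + e = (1 + c)/m = (1 + 0.496) / 1.915579 ≈ 0.780965.
With c = 0.496 and rr = 0.214, the excess reserve ratio is 0.780965 − 0.496 − 0.214 = 0.070965.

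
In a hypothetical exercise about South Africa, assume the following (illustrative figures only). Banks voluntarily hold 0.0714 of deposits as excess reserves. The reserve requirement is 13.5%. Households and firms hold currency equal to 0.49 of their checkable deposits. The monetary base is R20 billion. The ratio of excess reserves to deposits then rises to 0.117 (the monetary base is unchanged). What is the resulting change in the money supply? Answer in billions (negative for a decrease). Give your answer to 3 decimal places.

-2.630 billion

Initially m₁ = (1 + 0.49) / (0.135 + 0.0714 + 0.49) ≈ 2.139575, so M₁ = 2.139575 × 20 = 42.7915 billion.
After the change m₂ = (1 + 0.49) / (0.135 + 0.117 + 0.49) ≈ 2.008086, so M₂ = 2.008086 × 20 ≈ 40.1617 billion.
ΔM = M₂ − M₁ = 40.1617 − 42.7915 = -2.6298 billion.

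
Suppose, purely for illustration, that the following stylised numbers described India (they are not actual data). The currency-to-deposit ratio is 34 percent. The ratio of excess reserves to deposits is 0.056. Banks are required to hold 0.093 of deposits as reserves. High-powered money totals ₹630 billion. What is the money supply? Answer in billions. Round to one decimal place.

₹1726.4 billion

The money multiplier is m = (1 + c) / (rr + e + c) = (1 + 0.34) / (0.093 + 0.056 + 0.34) ≈ 2.74029.
So M = m × MB = 2.74029 × 630 = 1726.3827 billion.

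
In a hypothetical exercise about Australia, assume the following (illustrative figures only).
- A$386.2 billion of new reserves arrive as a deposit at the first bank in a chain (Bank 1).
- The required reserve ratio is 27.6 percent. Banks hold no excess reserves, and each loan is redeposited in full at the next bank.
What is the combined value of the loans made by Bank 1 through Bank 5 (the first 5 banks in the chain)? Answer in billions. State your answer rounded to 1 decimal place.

Bank i lends (1 − rr)^i of the original deposit: Bank 1 lends 386.2·0.7240 = 279.6088, Bank 2 lends 386.2·0.7240² ≈ 202.4368, and so on.
Summing a geometric series: total = 386.2·[0.7240·(1 − 0.7240^5) / (1 − 0.7240)] ≈ 811.5477 billion.

A$811.5 billion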